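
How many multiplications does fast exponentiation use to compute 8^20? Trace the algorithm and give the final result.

Computing 8^20 by squaring (build up from 8^1; each line after the first costs one multiplication):

8^1 = 8
8^2 = (8^1)^2 = 8^2 = 64
8^4 = (8^2)^2 = 64^2 = 4096
8^5 = 8 * 8^4 = 8 * 4096 = 32768
8^10 = (8^5)^2 = 32768^2 = 1073741824
8^20 = (8^10)^2 = 1073741824^2 = 1152921504606846976

Result: 1152921504606846976
Multiplications needed: 5 (5 lines after 8^1)

8^20 = 1152921504606846976. Using exponentiation by squaring, this requires 5 multiplications. The key idea: if the exponent is even, square the half-power; if odd, multiply by the base once.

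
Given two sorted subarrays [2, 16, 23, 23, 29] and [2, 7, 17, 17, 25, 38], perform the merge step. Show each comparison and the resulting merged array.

Merging process:

Compare 2 vs 2: take 2 from left. Merged: [2]
Compare 16 vs 2: take 2 from right. Merged: [2, 2]
Compare 16 vs 7: take 7 from right. Merged: [2, 2, 7]
Compare 16 vs 17: take 16 from left. Merged: [2, 2, 7, 16]
Compare 23 vs 17: take 17 from right. Merged: [2, 2, 7, 16, 17]
Compare 23 vs 17: take 17 from right. Merged: [2, 2, 7, 16, 17, 17]
Compare 23 vs 25: take 23 from left. Merged: [2, 2, 7, 16, 17, 17, 23]
Compare 23 vs 25: take 23 from left. Merged: [2, 2, 7, 16, 17, 17, 23, 23]
Compare 29 vs 25: take 25 from right. Merged: [2, 2, 7, 16, 17, 17, 23, 23, 25]
Compare 29 vs 38: take 29 from left. Merged: [2, 2, 7, 16, 17, 17, 23, 23, 25, 29]
Append remaining from right: [38]. Merged: [2, 2, 7, 16, 17, 17, 23, 23, 25, 29, 38]

Final merged array: [2, 2, 7, 16, 17, 17, 23, 23, 25, 29, 38]
Total comparisons: 10

The merged array is [2, 2, 7, 16, 17, 17, 23, 23, 25, 29, 38], requiring 10 comparisons. The merge step runs in O(n) time where n is the total number of elements.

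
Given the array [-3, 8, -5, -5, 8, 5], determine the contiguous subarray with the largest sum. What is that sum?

Using Kadane's algorithm on [-3, 8, -5, -5, 8, 5]:

Scanning through the array:
Position 1 (value 8): max_ending_here = 8, max_so_far = 8
Position 2 (value -5): max_ending_here = 3, max_so_far = 8
Position 3 (value -5): max_ending_here = -2, max_so_far = 8
Position 4 (value 8): max_ending_here = 8, max_so_far = 8
Position 5 (value 5): max_ending_here = 13, max_so_far = 13

Maximum subarray: [8, 5]
Maximum sum: 13

The maximum subarray is [8, 5] with sum 13. This subarray runs from index 4 to index 5.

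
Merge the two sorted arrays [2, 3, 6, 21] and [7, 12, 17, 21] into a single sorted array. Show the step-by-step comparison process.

Merging process:

Compare 2 vs 7: take 2 from left. Merged: [2]
Compare 3 vs 7: take 3 from left. Merged: [2, 3]
Compare 6 vs 7: take 6 from left. Merged: [2, 3, 6]
Compare 21 vs 7: take 7 from right. Merged: [2, 3, 6, 7]
Compare 21 vs 12: take 12 from right. Merged: [2, 3, 6, 7, 12]
Compare 21 vs 17: take 17 from right. Merged: [2, 3, 6, 7, 12, 17]
Compare 21 vs 21: take 21 from left. Merged: [2, 3, 6, 7, 12, 17, 21]
Append remaining from right: [21]. Merged: [2, 3, 6, 7, 12, 17, 21, 21]

Final merged array: [2, 3, 6, 7, 12, 17, 21, 21]
Total comparisons: 7

The merged array is [2, 3, 6, 7, 12, 17, 21, 21], requiring 7 comparisons. The merge step runs in O(n) time where n is the total number of elements.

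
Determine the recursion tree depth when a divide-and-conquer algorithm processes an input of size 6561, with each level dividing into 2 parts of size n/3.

For divide and conquer with division factor 3:

Problem sizes at each level:
Level 0: 6561
Level 1: 2187
Level 2: 729
Level 3: 243
Level 4: 81
Level 5: 27
Level 6: 9
Level 7: 3
Level 8: 1

The root is level 0 and the size-1 base case is level 8 (the tree spans levels 0 through 8, i.e. 9 levels counting the root), so the depth is the number of divisions: log_3(6561) = 8

The recursion tree depth is log_3(6561) = 8. At each level, the problem size is divided by 3, so it takes 8 divisions to reduce to a base case of size 1. The algorithm makes 2 recursive calls at each level.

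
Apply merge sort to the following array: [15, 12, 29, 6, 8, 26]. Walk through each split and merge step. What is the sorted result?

Merge sort trace:

Split: [15, 12, 29, 6, 8, 26] -> [15, 12, 29] and [6, 8, 26]
  Split: [15, 12, 29] -> [15] and [12, 29]
    Split: [12, 29] -> [12] and [29]
    Merge: [12] + [29] -> [12, 29]
  Merge: [15] + [12, 29] -> [12, 15, 29]
  Split: [6, 8, 26] -> [6] and [8, 26]
    Split: [8, 26] -> [8] and [26]
    Merge: [8] + [26] -> [8, 26]
  Merge: [6] + [8, 26] -> [6, 8, 26]
Merge: [12, 15, 29] + [6, 8, 26] -> [6, 8, 12, 15, 26, 29]

Final sorted array: [6, 8, 12, 15, 26, 29]

The merge sort proceeds by recursively splitting the array and merging sorted halves.
After all merges, the sorted array is [6, 8, 12, 15, 26, 29].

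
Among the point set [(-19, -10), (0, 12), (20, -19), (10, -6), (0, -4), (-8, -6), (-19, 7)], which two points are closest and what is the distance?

Computing all pairwise distances among 7 points:

d((-19, -10), (0, 12)) = 29.0689
d((-19, -10), (20, -19)) = 40.025
d((-19, -10), (10, -6)) = 29.2746
d((-19, -10), (0, -4)) = 19.9249
d((-19, -10), (-8, -6)) = 11.7047
d((-19, -10), (-19, 7)) = 17.0
d((0, 12), (20, -19)) = 36.8917
d((0, 12), (10, -6)) = 20.5913
d((0, 12), (0, -4)) = 16.0
d((0, 12), (-8, -6)) = 19.6977
d((0, 12), (-19, 7)) = 19.6469
d((20, -19), (10, -6)) = 16.4012
d((20, -19), (0, -4)) = 25.0
d((20, -19), (-8, -6)) = 30.8707
d((20, -19), (-19, 7)) = 46.8722
d((10, -6), (0, -4)) = 10.198
d((10, -6), (-8, -6)) = 18.0
d((10, -6), (-19, 7)) = 31.7805
d((0, -4), (-8, -6)) = 8.2462 <-- minimum
d((0, -4), (-19, 7)) = 21.9545
d((-8, -6), (-19, 7)) = 17.0294

Closest pair: (0, -4) and (-8, -6) with distance 8.2462

The closest pair is (0, -4) and (-8, -6) with Euclidean distance 8.2462. For 7 points, brute-force pairwise comparison is shown above. For large n, the divide-and-conquer algorithm (sort by x, recurse on halves, check the dividing strip) achieves O(n log n).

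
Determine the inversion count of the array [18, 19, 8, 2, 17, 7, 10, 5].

Finding inversions in [18, 19, 8, 2, 17, 7, 10, 5]:

(0, 2): arr[0]=18 > arr[2]=8
(0, 3): arr[0]=18 > arr[3]=2
(0, 4): arr[0]=18 > arr[4]=17
(0, 5): arr[0]=18 > arr[5]=7
(0, 6): arr[0]=18 > arr[6]=10
(0, 7): arr[0]=18 > arr[7]=5
(1, 2): arr[1]=19 > arr[2]=8
(1, 3): arr[1]=19 > arr[3]=2
(1, 4): arr[1]=19 > arr[4]=17
(1, 5): arr[1]=19 > arr[5]=7
(1, 6): arr[1]=19 > arr[6]=10
(1, 7): arr[1]=19 > arr[7]=5
(2, 3): arr[2]=8 > arr[3]=2
(2, 5): arr[2]=8 > arr[5]=7
(2, 7): arr[2]=8 > arr[7]=5
(4, 5): arr[4]=17 > arr[5]=7
(4, 6): arr[4]=17 > arr[6]=10
(4, 7): arr[4]=17 > arr[7]=5
(5, 7): arr[5]=7 > arr[7]=5
(6, 7): arr[6]=10 > arr[7]=5

Total inversions: 20

The array has 20 inversion(s): (0,2), (0,3), (0,4), (0,5), (0,6), (0,7), (1,2), (1,3), (1,4), (1,5), (1,6), (1,7), (2,3), (2,5), (2,7), (4,5), (4,6), (4,7), (5,7), (6,7). Each pair (i,j) satisfies i < j and arr[i] > arr[j].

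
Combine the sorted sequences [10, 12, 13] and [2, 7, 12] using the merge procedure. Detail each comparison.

Merging process:

Compare 10 vs 2: take 2 from right. Merged: [2]
Compare 10 vs 7: take 7 from right. Merged: [2, 7]
Compare 10 vs 12: take 10 from left. Merged: [2, 7, 10]
Compare 12 vs 12: take 12 from left. Merged: [2, 7, 10, 12]
Compare 13 vs 12: take 12 from right. Merged: [2, 7, 10, 12, 12]
Append remaining from left: [13]. Merged: [2, 7, 10, 12, 12, 13]

Final merged array: [2, 7, 10, 12, 12, 13]
Total comparisons: 5

The merged array is [2, 7, 10, 12, 12, 13], requiring 5 comparisons. The merge step runs in O(n) time where n is the total number of elements.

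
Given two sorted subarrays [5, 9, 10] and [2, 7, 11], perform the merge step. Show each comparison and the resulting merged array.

Merging process:

Compare 5 vs 2: take 2 from right. Merged: [2]
Compare 5 vs 7: take 5 from left. Merged: [2, 5]
Compare 9 vs 7: take 7 from right. Merged: [2, 5, 7]
Compare 9 vs 11: take 9 from left. Merged: [2, 5, 7, 9]
Compare 10 vs 11: take 10 from left. Merged: [2, 5, 7, 9, 10]
Append remaining from right: [11]. Merged: [2, 5, 7, 9, 10, 11]

Final merged array: [2, 5, 7, 9, 10, 11]
Total comparisons: 5

The merged array is [2, 5, 7, 9, 10, 11], requiring 5 comparisons. The merge step runs in O(n) time where n is the total number of elements.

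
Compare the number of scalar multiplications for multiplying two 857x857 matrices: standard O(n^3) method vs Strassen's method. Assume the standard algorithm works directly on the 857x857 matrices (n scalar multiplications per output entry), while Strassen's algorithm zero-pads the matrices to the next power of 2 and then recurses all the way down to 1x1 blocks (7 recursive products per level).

Matrix multiplication for 857x857 matrices:

Strassen's algorithm requires power-of-2 dimensions. Pad 857x857 to 1024x1024 (next power of 2).

Standard algorithm: 857^3 = 629422793 multiplications
Strassen's algorithm: 7^(log2(1024)) = 7^10 = 282475249 multiplications
Savings: 629422793 - 282475249 = 346947544 multiplications

Standard: 629422793 multiplications (857^3). Strassen: 282475249 multiplications (7^10, after padding to 1024x1024). Strassen reduces 8 recursive multiplications to 7 at each level.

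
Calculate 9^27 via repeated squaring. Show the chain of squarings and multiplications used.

Computing 9^27 by squaring (build up from 9^1; each line after the first costs one multiplication):

9^1 = 9
9^2 = (9^1)^2 = 9^2 = 81
9^3 = 9 * 9^2 = 9 * 81 = 729
9^6 = (9^3)^2 = 729^2 = 531441
9^12 = (9^6)^2 = 531441^2 = 282429536481
9^13 = 9 * 9^12 = 9 * 282429536481 = 2541865828329
9^26 = (9^13)^2 = 2541865828329^2 = 6461081889226673298932241
9^27 = 9 * 9^26 = 9 * 6461081889226673298932241 = 58149737003040059690390169

Result: 58149737003040059690390169
Multiplications needed: 7 (7 lines after 9^1)

9^27 = 58149737003040059690390169. Using exponentiation by squaring, this requires 7 multiplications. The key idea: if the exponent is even, square the half-power; if odd, multiply by the base once.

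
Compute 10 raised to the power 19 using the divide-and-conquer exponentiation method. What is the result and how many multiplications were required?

Computing 10^19 by squaring (build up from 10^1; each line after the first costs one multiplication):

10^1 = 10
10^2 = (10^1)^2 = 10^2 = 100
10^4 = (10^2)^2 = 100^2 = 10000
10^8 = (10^4)^2 = 10000^2 = 100000000
10^9 = 10 * 10^8 = 10 * 100000000 = 1000000000
10^18 = (10^9)^2 = 1000000000^2 = 1000000000000000000
10^19 = 10 * 10^18 = 10 * 1000000000000000000 = 10000000000000000000

Result: 10000000000000000000
Multiplications needed: 6 (6 lines after 10^1)

10^19 = 10000000000000000000. Using exponentiation by squaring, this requires 6 multiplications. The key idea: if the exponent is even, square the half-power; if odd, multiply by the base once.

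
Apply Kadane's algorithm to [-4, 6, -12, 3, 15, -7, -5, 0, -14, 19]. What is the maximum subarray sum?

Using Kadane's algorithm on [-4, 6, -12, 3, 15, -7, -5, 0, -14, 19]:

Scanning through the array:
Position 1 (value 6): max_ending_here = 6, max_so_far = 6
Position 2 (value -12): max_ending_here = -6, max_so_far = 6
Position 3 (value 3): max_ending_here = 3, max_so_far = 6
Position 4 (value 15): max_ending_here = 18, max_so_far = 18
Position 5 (value -7): max_ending_here = 11, max_so_far = 18
Position 6 (value -5): max_ending_here = 6, max_so_far = 18
Position 7 (value 0): max_ending_here = 6, max_so_far = 18
Position 8 (value -14): max_ending_here = -8, max_so_far = 18
Position 9 (value 19): max_ending_here = 19, max_so_far = 19

Maximum subarray: [19]
Maximum sum: 19

The maximum subarray is [19] with sum 19. This subarray runs from index 9 to index 9.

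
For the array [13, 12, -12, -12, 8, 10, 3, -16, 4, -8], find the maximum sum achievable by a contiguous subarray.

Using Kadane's algorithm on [13, 12, -12, -12, 8, 10, 3, -16, 4, -8]:

Scanning through the array:
Position 1 (value 12): max_ending_here = 25, max_so_far = 25
Position 2 (value -12): max_ending_here = 13, max_so_far = 25
Position 3 (value -12): max_ending_here = 1, max_so_far = 25
Position 4 (value 8): max_ending_here = 9, max_so_far = 25
Position 5 (value 10): max_ending_here = 19, max_so_far = 25
Position 6 (value 3): max_ending_here = 22, max_so_far = 25
Position 7 (value -16): max_ending_here = 6, max_so_far = 25
Position 8 (value 4): max_ending_here = 10, max_so_far = 25
Position 9 (value -8): max_ending_here = 2, max_so_far = 25

Maximum subarray: [13, 12]
Maximum sum: 25

The maximum subarray is [13, 12] with sum 25. This subarray runs from index 0 to index 1.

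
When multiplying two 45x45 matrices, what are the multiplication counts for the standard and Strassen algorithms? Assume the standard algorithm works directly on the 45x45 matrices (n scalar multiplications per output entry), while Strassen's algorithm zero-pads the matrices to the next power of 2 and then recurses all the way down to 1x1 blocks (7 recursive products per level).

Matrix multiplication for 45x45 matrices:

Strassen's algorithm requires power-of-2 dimensions. Pad 45x45 to 64x64 (next power of 2).

Standard algorithm: 45^3 = 91125 multiplications
Strassen's algorithm: 7^(log2(64)) = 7^6 = 117649 multiplications
Difference: 91125 - 117649 = -26524 (Strassen uses MORE here due to padding overhead — for small or just-over-power-of-2 n, padding can outweigh the per-level savings)

Standard: 91125 multiplications (45^3). Strassen: 117649 multiplications (7^6, after padding to 64x64). Strassen reduces 8 recursive multiplications to 7 at each level.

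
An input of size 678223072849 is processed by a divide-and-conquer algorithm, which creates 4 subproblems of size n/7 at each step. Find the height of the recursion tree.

For divide and conquer with division factor 7:

Problem sizes at each level:
Level 0: 678223072849
Level 1: 96889010407
Level 2: 13841287201
Level 3: 1977326743
Level 4: 282475249
Level 5: 40353607
Level 6: 5764801
Level 7: 823543
Level 8: 117649
Level 9: 16807
Level 10: 2401
Level 11: 343
Level 12: 49
Level 13: 7
Level 14: 1

The root is level 0 and the size-1 base case is level 14 (the tree spans levels 0 through 14, i.e. 15 levels counting the root), so the depth is the number of divisions: log_7(678223072849) = 14

The recursion tree depth is log_7(678223072849) = 14. At each level, the problem size is divided by 7, so it takes 14 divisions to reduce to a base case of size 1. The algorithm makes 4 recursive calls at each level.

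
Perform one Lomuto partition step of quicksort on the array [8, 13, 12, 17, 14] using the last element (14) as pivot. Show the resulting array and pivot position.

Lomuto partition with pivot = 14:

Initial array: [8, 13, 12, 17, 14]

arr[0]=8 <= 14: swap with position 0, array becomes [8, 13, 12, 17, 14]
arr[1]=13 <= 14: swap with position 1, array becomes [8, 13, 12, 17, 14]
arr[2]=12 <= 14: swap with position 2, array becomes [8, 13, 12, 17, 14]
arr[3]=17 > 14: no swap

Place pivot at position 3: [8, 13, 12, 14, 17]
Pivot position: 3

After partitioning with pivot 14, the array becomes [8, 13, 12, 14, 17]. The pivot is placed at index 3. All elements to the left of the pivot are <= 14, and all elements to the right are > 14.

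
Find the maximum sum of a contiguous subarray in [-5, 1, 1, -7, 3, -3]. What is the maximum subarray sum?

Using Kadane's algorithm on [-5, 1, 1, -7, 3, -3]:

Scanning through the array:
Position 1 (value 1): max_ending_here = 1, max_so_far = 1
Position 2 (value 1): max_ending_here = 2, max_so_far = 2
Position 3 (value -7): max_ending_here = -5, max_so_far = 2
Position 4 (value 3): max_ending_here = 3, max_so_far = 3
Position 5 (value -3): max_ending_here = 0, max_so_far = 3

Maximum subarray: [3]
Maximum sum: 3

The maximum subarray is [3] with sum 3. This subarray runs from index 4 to index 4.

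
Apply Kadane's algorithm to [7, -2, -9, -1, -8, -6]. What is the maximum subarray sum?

Using Kadane's algorithm on [7, -2, -9, -1, -8, -6]:

Scanning through the array:
Position 1 (value -2): max_ending_here = 5, max_so_far = 7
Position 2 (value -9): max_ending_here = -4, max_so_far = 7
Position 3 (value -1): max_ending_here = -1, max_so_far = 7
Position 4 (value -8): max_ending_here = -8, max_so_far = 7
Position 5 (value -6): max_ending_here = -6, max_so_far = 7

Maximum subarray: [7]
Maximum sum: 7

The maximum subarray is [7] with sum 7. This subarray runs from index 0 to index 0.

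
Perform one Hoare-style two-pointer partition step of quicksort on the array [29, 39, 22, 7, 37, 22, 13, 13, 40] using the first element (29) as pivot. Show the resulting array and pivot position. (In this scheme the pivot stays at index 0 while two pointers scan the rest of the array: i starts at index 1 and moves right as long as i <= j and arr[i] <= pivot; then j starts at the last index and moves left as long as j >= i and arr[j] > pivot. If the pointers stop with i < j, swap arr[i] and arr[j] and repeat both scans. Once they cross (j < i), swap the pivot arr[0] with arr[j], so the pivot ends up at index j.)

Hoare-style two-pointer partition with pivot = 29:

Initial array: [29, 39, 22, 7, 37, 22, 13, 13, 40]

Pointers start at i = 1, j = 8.
i stops at index 1 (arr[1]=39 > 29), j stops at index 7 (arr[7]=13 <= 29): swap arr[1] and arr[7], array becomes [29, 13, 22, 7, 37, 22, 13, 39, 40]
i stops at index 4 (arr[4]=37 > 29), j stops at index 6 (arr[6]=13 <= 29): swap arr[4] and arr[6], array becomes [29, 13, 22, 7, 13, 22, 37, 39, 40]
i ends at 6, j ends at 5: the pointers have crossed (j < i), so scanning stops.

Swap pivot arr[0] with arr[5] to place pivot at position 5: [22, 13, 22, 7, 13, 29, 37, 39, 40]
Pivot position: 5

After partitioning with pivot 29, the array becomes [22, 13, 22, 7, 13, 29, 37, 39, 40]. The pivot is placed at index 5. All elements to the left of the pivot are <= 29, and all elements to the right are > 29.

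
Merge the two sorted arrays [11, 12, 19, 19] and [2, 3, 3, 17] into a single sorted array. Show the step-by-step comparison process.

Merging process:

Compare 11 vs 2: take 2 from right. Merged: [2]
Compare 11 vs 3: take 3 from right. Merged: [2, 3]
Compare 11 vs 3: take 3 from right. Merged: [2, 3, 3]
Compare 11 vs 17: take 11 from left. Merged: [2, 3, 3, 11]
Compare 12 vs 17: take 12 from left. Merged: [2, 3, 3, 11, 12]
Compare 19 vs 17: take 17 from right. Merged: [2, 3, 3, 11, 12, 17]
Append remaining from left: [19, 19]. Merged: [2, 3, 3, 11, 12, 17, 19, 19]

Final merged array: [2, 3, 3, 11, 12, 17, 19, 19]
Total comparisons: 6

The merged array is [2, 3, 3, 11, 12, 17, 19, 19], requiring 6 comparisons. The merge step runs in O(n) time where n is the total number of elements.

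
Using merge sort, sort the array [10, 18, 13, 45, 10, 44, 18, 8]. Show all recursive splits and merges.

Merge sort trace:

Split: [10, 18, 13, 45, 10, 44, 18, 8] -> [10, 18, 13, 45] and [10, 44, 18, 8]
  Split: [10, 18, 13, 45] -> [10, 18] and [13, 45]
    Split: [10, 18] -> [10] and [18]
    Merge: [10] + [18] -> [10, 18]
    Split: [13, 45] -> [13] and [45]
    Merge: [13] + [45] -> [13, 45]
  Merge: [10, 18] + [13, 45] -> [10, 13, 18, 45]
  Split: [10, 44, 18, 8] -> [10, 44] and [18, 8]
    Split: [10, 44] -> [10] and [44]
    Merge: [10] + [44] -> [10, 44]
    Split: [18, 8] -> [18] and [8]
    Merge: [18] + [8] -> [8, 18]
  Merge: [10, 44] + [8, 18] -> [8, 10, 18, 44]
Merge: [10, 13, 18, 45] + [8, 10, 18, 44] -> [8, 10, 10, 13, 18, 18, 44, 45]

Final sorted array: [8, 10, 10, 13, 18, 18, 44, 45]

The merge sort proceeds by recursively splitting the array and merging sorted halves.
After all merges, the sorted array is [8, 10, 10, 13, 18, 18, 44, 45].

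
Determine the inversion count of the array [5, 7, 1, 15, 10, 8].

Finding inversions in [5, 7, 1, 15, 10, 8]:

(0, 2): arr[0]=5 > arr[2]=1
(1, 2): arr[1]=7 > arr[2]=1
(3, 4): arr[3]=15 > arr[4]=10
(3, 5): arr[3]=15 > arr[5]=8
(4, 5): arr[4]=10 > arr[5]=8

Total inversions: 5

The array has 5 inversion(s): (0,2), (1,2), (3,4), (3,5), (4,5). Each pair (i,j) satisfies i < j and arr[i] > arr[j].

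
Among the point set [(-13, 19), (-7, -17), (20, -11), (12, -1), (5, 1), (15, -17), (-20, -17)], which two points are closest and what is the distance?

Computing all pairwise distances among 7 points:

d((-13, 19), (-7, -17)) = 36.4966
d((-13, 19), (20, -11)) = 44.5982
d((-13, 19), (12, -1)) = 32.0156
d((-13, 19), (5, 1)) = 25.4558
d((-13, 19), (15, -17)) = 45.607
d((-13, 19), (-20, -17)) = 36.6742
d((-7, -17), (20, -11)) = 27.6586
d((-7, -17), (12, -1)) = 24.8395
d((-7, -17), (5, 1)) = 21.6333
d((-7, -17), (15, -17)) = 22.0
d((-7, -17), (-20, -17)) = 13.0
d((20, -11), (12, -1)) = 12.8062
d((20, -11), (5, 1)) = 19.2094
d((20, -11), (15, -17)) = 7.8102
d((20, -11), (-20, -17)) = 40.4475
d((12, -1), (5, 1)) = 7.2801 <-- minimum
d((12, -1), (15, -17)) = 16.2788
d((12, -1), (-20, -17)) = 35.7771
d((5, 1), (15, -17)) = 20.5913
d((5, 1), (-20, -17)) = 30.8058
d((15, -17), (-20, -17)) = 35.0

Closest pair: (12, -1) and (5, 1) with distance 7.2801

The closest pair is (12, -1) and (5, 1) with Euclidean distance 7.2801. For 7 points, brute-force pairwise comparison is shown above. For large n, the divide-and-conquer algorithm (sort by x, recurse on halves, check the dividing strip) achieves O(n log n).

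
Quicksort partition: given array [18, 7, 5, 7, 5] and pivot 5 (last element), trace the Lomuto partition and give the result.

Lomuto partition with pivot = 5:

Initial array: [18, 7, 5, 7, 5]

arr[0]=18 > 5: no swap
arr[1]=7 > 5: no swap
arr[2]=5 <= 5: swap with position 0, array becomes [5, 7, 18, 7, 5]
arr[3]=7 > 5: no swap

Place pivot at position 1: [5, 5, 18, 7, 7]
Pivot position: 1

After partitioning with pivot 5, the array becomes [5, 5, 18, 7, 7]. The pivot is placed at index 1. All elements to the left of the pivot are <= 5, and all elements to the right are > 5.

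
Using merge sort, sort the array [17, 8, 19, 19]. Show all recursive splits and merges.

Merge sort trace:

Split: [17, 8, 19, 19] -> [17, 8] and [19, 19]
  Split: [17, 8] -> [17] and [8]
  Merge: [17] + [8] -> [8, 17]
  Split: [19, 19] -> [19] and [19]
  Merge: [19] + [19] -> [19, 19]
Merge: [8, 17] + [19, 19] -> [8, 17, 19, 19]

Final sorted array: [8, 17, 19, 19]

The merge sort proceeds by recursively splitting the array and merging sorted halves.
After all merges, the sorted array is [8, 17, 19, 19].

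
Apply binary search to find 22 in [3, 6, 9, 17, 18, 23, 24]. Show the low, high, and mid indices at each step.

Binary search for 22 in [3, 6, 9, 17, 18, 23, 24]:

lo=0, hi=6, mid=3, arr[mid]=17 -> 17 < 22, search right half
lo=4, hi=6, mid=5, arr[mid]=23 -> 23 > 22, search left half
lo=4, hi=4, mid=4, arr[mid]=18 -> 18 < 22, search right half
lo=5 > hi=4, target 22 not found

Binary search determines that 22 is not in the array after 3 comparisons. The search space was exhausted without finding the target.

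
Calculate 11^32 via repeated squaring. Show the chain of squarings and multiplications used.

Computing 11^32 by squaring (build up from 11^1; each line after the first costs one multiplication):

11^1 = 11
11^2 = (11^1)^2 = 11^2 = 121
11^4 = (11^2)^2 = 121^2 = 14641
11^8 = (11^4)^2 = 14641^2 = 214358881
11^16 = (11^8)^2 = 214358881^2 = 45949729863572161
11^32 = (11^16)^2 = 45949729863572161^2 = 2111377674535255285545615254209921

Result: 2111377674535255285545615254209921
Multiplications needed: 5 (5 lines after 11^1)

11^32 = 2111377674535255285545615254209921. Using exponentiation by squaring, this requires 5 multiplications. The key idea: if the exponent is even, square the half-power; if odd, multiply by the base once.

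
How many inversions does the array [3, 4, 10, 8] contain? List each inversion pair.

Finding inversions in [3, 4, 10, 8]:

(2, 3): arr[2]=10 > arr[3]=8

Total inversions: 1

The array has 1 inversion(s): (2,3). Each pair (i,j) satisfies i < j and arr[i] > arr[j].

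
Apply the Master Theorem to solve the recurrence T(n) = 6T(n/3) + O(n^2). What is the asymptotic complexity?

Master Theorem for T(n) = 6T(n/3) + O(n^2):

a = 6, b = 3, c = 2
log_b(a) = log_3(6) = 1.6309

Case 3: c = 2 > log_3(6) = 1.6309
T(n) = O(n^2) = O(n^2)

For T(n) = 6T(n/3) + O(n^2): log_3(6) = 1.6309. This is Case 3 of the Master Theorem (c > log_b(a), work dominated by root), giving O(n^2).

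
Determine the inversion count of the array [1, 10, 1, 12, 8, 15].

Finding inversions in [1, 10, 1, 12, 8, 15]:

(1, 2): arr[1]=10 > arr[2]=1
(1, 4): arr[1]=10 > arr[4]=8
(3, 4): arr[3]=12 > arr[4]=8

Total inversions: 3

The array has 3 inversion(s): (1,2), (1,4), (3,4). Each pair (i,j) satisfies i < j and arr[i] > arr[j].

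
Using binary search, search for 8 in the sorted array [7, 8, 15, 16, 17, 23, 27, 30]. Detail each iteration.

Binary search for 8 in [7, 8, 15, 16, 17, 23, 27, 30]:

lo=0, hi=7, mid=3, arr[mid]=16 -> 16 > 8, search left half
lo=0, hi=2, mid=1, arr[mid]=8 -> Found target at index 1!

Binary search finds 8 at index 1 after 2 comparisons. The search repeatedly halves the search space by comparing with the middle element.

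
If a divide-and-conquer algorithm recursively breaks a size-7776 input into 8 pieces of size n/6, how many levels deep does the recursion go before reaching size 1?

For divide and conquer with division factor 6:

Problem sizes at each level:
Level 0: 7776
Level 1: 1296
Level 2: 216
Level 3: 36
Level 4: 6
Level 5: 1

The root is level 0 and the size-1 base case is level 5 (the tree spans levels 0 through 5, i.e. 6 levels counting the root), so the depth is the number of divisions: log_6(7776) = 5

The recursion tree depth is log_6(7776) = 5. At each level, the problem size is divided by 6, so it takes 5 divisions to reduce to a base case of size 1. The algorithm makes 8 recursive calls at each level.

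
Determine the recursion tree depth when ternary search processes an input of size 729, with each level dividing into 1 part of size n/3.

For divide and conquer with division factor 3:

Problem sizes at each level:
Level 0: 729
Level 1: 243
Level 2: 81
Level 3: 27
Level 4: 9
Level 5: 3
Level 6: 1

The root is level 0 and the size-1 base case is level 6 (the tree spans levels 0 through 6, i.e. 7 levels counting the root), so the depth is the number of divisions: log_3(729) = 6

The recursion tree depth is log_3(729) = 6. At each level, the problem size is divided by 3, so it takes 6 divisions to reduce to a base case of size 1. The algorithm makes 1 recursive call at each level.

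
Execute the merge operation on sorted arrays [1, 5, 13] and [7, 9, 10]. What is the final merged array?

Merging process:

Compare 1 vs 7: take 1 from left. Merged: [1]
Compare 5 vs 7: take 5 from left. Merged: [1, 5]
Compare 13 vs 7: take 7 from right. Merged: [1, 5, 7]
Compare 13 vs 9: take 9 from right. Merged: [1, 5, 7, 9]
Compare 13 vs 10: take 10 from right. Merged: [1, 5, 7, 9, 10]
Append remaining from left: [13]. Merged: [1, 5, 7, 9, 10, 13]

Final merged array: [1, 5, 7, 9, 10, 13]
Total comparisons: 5

The merged array is [1, 5, 7, 9, 10, 13], requiring 5 comparisons. The merge step runs in O(n) time where n is the total number of elements.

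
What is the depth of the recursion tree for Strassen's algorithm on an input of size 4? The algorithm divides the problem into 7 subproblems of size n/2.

For divide and conquer with division factor 2:

Problem sizes at each level:
Level 0: 4
Level 1: 2
Level 2: 1

The root is level 0 and the size-1 base case is level 2 (the tree spans levels 0 through 2, i.e. 3 levels counting the root), so the depth is the number of divisions: log_2(4) = 2

The recursion tree depth is log_2(4) = 2. At each level, the problem size is divided by 2, so it takes 2 divisions to reduce to a base case of size 1. The algorithm makes 7 recursive calls at each level.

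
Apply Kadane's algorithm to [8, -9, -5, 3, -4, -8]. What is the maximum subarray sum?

Using Kadane's algorithm on [8, -9, -5, 3, -4, -8]:

Scanning through the array:
Position 1 (value -9): max_ending_here = -1, max_so_far = 8
Position 2 (value -5): max_ending_here = -5, max_so_far = 8
Position 3 (value 3): max_ending_here = 3, max_so_far = 8
Position 4 (value -4): max_ending_here = -1, max_so_far = 8
Position 5 (value -8): max_ending_here = -8, max_so_far = 8

Maximum subarray: [8]
Maximum sum: 8

The maximum subarray is [8] with sum 8. This subarray runs from index 0 to index 0.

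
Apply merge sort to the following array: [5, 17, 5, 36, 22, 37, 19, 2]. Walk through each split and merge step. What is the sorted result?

Merge sort trace:

Split: [5, 17, 5, 36, 22, 37, 19, 2] -> [5, 17, 5, 36] and [22, 37, 19, 2]
  Split: [5, 17, 5, 36] -> [5, 17] and [5, 36]
    Split: [5, 17] -> [5] and [17]
    Merge: [5] + [17] -> [5, 17]
    Split: [5, 36] -> [5] and [36]
    Merge: [5] + [36] -> [5, 36]
  Merge: [5, 17] + [5, 36] -> [5, 5, 17, 36]
  Split: [22, 37, 19, 2] -> [22, 37] and [19, 2]
    Split: [22, 37] -> [22] and [37]
    Merge: [22] + [37] -> [22, 37]
    Split: [19, 2] -> [19] and [2]
    Merge: [19] + [2] -> [2, 19]
  Merge: [22, 37] + [2, 19] -> [2, 19, 22, 37]
Merge: [5, 5, 17, 36] + [2, 19, 22, 37] -> [2, 5, 5, 17, 19, 22, 36, 37]

Final sorted array: [2, 5, 5, 17, 19, 22, 36, 37]

The merge sort proceeds by recursively splitting the array and merging sorted halves.
After all merges, the sorted array is [2, 5, 5, 17, 19, 22, 36, 37].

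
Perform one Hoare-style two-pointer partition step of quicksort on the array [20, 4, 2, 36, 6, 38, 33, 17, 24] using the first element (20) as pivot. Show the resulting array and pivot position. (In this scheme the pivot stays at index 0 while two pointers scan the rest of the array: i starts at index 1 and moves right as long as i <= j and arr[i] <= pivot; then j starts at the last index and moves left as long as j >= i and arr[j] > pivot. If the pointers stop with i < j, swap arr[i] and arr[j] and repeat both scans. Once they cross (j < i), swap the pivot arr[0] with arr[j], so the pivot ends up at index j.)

Hoare-style two-pointer partition with pivot = 20:

Initial array: [20, 4, 2, 36, 6, 38, 33, 17, 24]

Pointers start at i = 1, j = 8.
i stops at index 3 (arr[3]=36 > 20), j stops at index 7 (arr[7]=17 <= 20): swap arr[3] and arr[7], array becomes [20, 4, 2, 17, 6, 38, 33, 36, 24]
i ends at 5, j ends at 4: the pointers have crossed (j < i), so scanning stops.

Swap pivot arr[0] with arr[4] to place pivot at position 4: [6, 4, 2, 17, 20, 38, 33, 36, 24]
Pivot position: 4

After partitioning with pivot 20, the array becomes [6, 4, 2, 17, 20, 38, 33, 36, 24]. The pivot is placed at index 4. All elements to the left of the pivot are <= 20, and all elements to the right are > 20.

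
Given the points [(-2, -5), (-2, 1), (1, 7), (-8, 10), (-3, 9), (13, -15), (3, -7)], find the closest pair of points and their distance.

Computing all pairwise distances among 7 points:

d((-2, -5), (-2, 1)) = 6.0
d((-2, -5), (1, 7)) = 12.3693
d((-2, -5), (-8, 10)) = 16.1555
d((-2, -5), (-3, 9)) = 14.0357
d((-2, -5), (13, -15)) = 18.0278
d((-2, -5), (3, -7)) = 5.3852
d((-2, 1), (1, 7)) = 6.7082
d((-2, 1), (-8, 10)) = 10.8167
d((-2, 1), (-3, 9)) = 8.0623
d((-2, 1), (13, -15)) = 21.9317
d((-2, 1), (3, -7)) = 9.434
d((1, 7), (-8, 10)) = 9.4868
d((1, 7), (-3, 9)) = 4.4721 <-- minimum
d((1, 7), (13, -15)) = 25.0599
d((1, 7), (3, -7)) = 14.1421
d((-8, 10), (-3, 9)) = 5.099
d((-8, 10), (13, -15)) = 32.6497
d((-8, 10), (3, -7)) = 20.2485
d((-3, 9), (13, -15)) = 28.8444
d((-3, 9), (3, -7)) = 17.088
d((13, -15), (3, -7)) = 12.8062

Closest pair: (1, 7) and (-3, 9) with distance 4.4721

The closest pair is (1, 7) and (-3, 9) with Euclidean distance 4.4721. For 7 points, brute-force pairwise comparison is shown above. For large n, the divide-and-conquer algorithm (sort by x, recurse on halves, check the dividing strip) achieves O(n log n).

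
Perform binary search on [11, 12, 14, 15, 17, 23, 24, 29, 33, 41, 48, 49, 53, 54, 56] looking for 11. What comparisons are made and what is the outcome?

Binary search for 11 in [11, 12, 14, 15, 17, 23, 24, 29, 33, 41, 48, 49, 53, 54, 56]:

lo=0, hi=14, mid=7, arr[mid]=29 -> 29 > 11, search left half
lo=0, hi=6, mid=3, arr[mid]=15 -> 15 > 11, search left half
lo=0, hi=2, mid=1, arr[mid]=12 -> 12 > 11, search left half
lo=0, hi=0, mid=0, arr[mid]=11 -> Found target at index 0!

Binary search finds 11 at index 0 after 4 comparisons. The search repeatedly halves the search space by comparing with the middle element.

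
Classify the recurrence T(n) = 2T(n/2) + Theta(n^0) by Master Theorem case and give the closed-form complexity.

Master Theorem for T(n) = 2T(n/2) + O(n^0):

a = 2, b = 2, c = 0
log_b(a) = log_2(2) = 1.0000

Case 1: c = 0 < log_2(2) = 1.0000
T(n) = O(n^(log_2 2)) = O(n)

For T(n) = 2T(n/2) + O(n^0): log_2(2) = 1.0000. This is Case 1 of the Master Theorem (c < log_b(a), work dominated by leaves), giving O(n).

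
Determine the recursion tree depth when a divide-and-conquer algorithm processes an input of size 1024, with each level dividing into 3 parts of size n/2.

For divide and conquer with division factor 2:

Problem sizes at each level:
Level 0: 1024
Level 1: 512
Level 2: 256
Level 3: 128
Level 4: 64
Level 5: 32
Level 6: 16
Level 7: 8
Level 8: 4
Level 9: 2
Level 10: 1

The root is level 0 and the size-1 base case is level 10 (the tree spans levels 0 through 10, i.e. 11 levels counting the root), so the depth is the number of divisions: log_2(1024) = 10

The recursion tree depth is log_2(1024) = 10. At each level, the problem size is divided by 2, so it takes 10 divisions to reduce to a base case of size 1. The algorithm makes 3 recursive calls at each level.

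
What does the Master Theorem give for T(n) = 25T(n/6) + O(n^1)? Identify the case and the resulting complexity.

Master Theorem for T(n) = 25T(n/6) + O(n^1):

a = 25, b = 6, c = 1
log_b(a) = log_6(25) = 1.7965

Case 1: c = 1 < log_6(25) = 1.7965
T(n) = O(n^(log_6 25))

For T(n) = 25T(n/6) + O(n^1): log_6(25) = 1.7965. This is Case 1 of the Master Theorem (c < log_b(a), work dominated by leaves), giving O(n^(log_6 25)).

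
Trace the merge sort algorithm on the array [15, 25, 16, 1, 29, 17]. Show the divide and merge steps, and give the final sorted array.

Merge sort trace:

Split: [15, 25, 16, 1, 29, 17] -> [15, 25, 16] and [1, 29, 17]
  Split: [15, 25, 16] -> [15] and [25, 16]
    Split: [25, 16] -> [25] and [16]
    Merge: [25] + [16] -> [16, 25]
  Merge: [15] + [16, 25] -> [15, 16, 25]
  Split: [1, 29, 17] -> [1] and [29, 17]
    Split: [29, 17] -> [29] and [17]
    Merge: [29] + [17] -> [17, 29]
  Merge: [1] + [17, 29] -> [1, 17, 29]
Merge: [15, 16, 25] + [1, 17, 29] -> [1, 15, 16, 17, 25, 29]

Final sorted array: [1, 15, 16, 17, 25, 29]

The merge sort proceeds by recursively splitting the array and merging sorted halves.
After all merges, the sorted array is [1, 15, 16, 17, 25, 29].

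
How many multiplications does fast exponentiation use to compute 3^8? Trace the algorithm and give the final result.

Computing 3^8 by squaring (build up from 3^1; each line after the first costs one multiplication):

3^1 = 3
3^2 = (3^1)^2 = 3^2 = 9
3^4 = (3^2)^2 = 9^2 = 81
3^8 = (3^4)^2 = 81^2 = 6561

Result: 6561
Multiplications needed: 3 (3 lines after 3^1)

3^8 = 6561. Using exponentiation by squaring, this requires 3 multiplications. The key idea: if the exponent is even, square the half-power; if odd, multiply by the base once.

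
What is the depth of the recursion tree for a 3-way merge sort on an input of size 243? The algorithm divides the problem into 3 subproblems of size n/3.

For divide and conquer with division factor 3:

Problem sizes at each level:
Level 0: 243
Level 1: 81
Level 2: 27
Level 3: 9
Level 4: 3
Level 5: 1

The root is level 0 and the size-1 base case is level 5 (the tree spans levels 0 through 5, i.e. 6 levels counting the root), so the depth is the number of divisions: log_3(243) = 5

The recursion tree depth is log_3(243) = 5. At each level, the problem size is divided by 3, so it takes 5 divisions to reduce to a base case of size 1. The algorithm makes 3 recursive calls at each level.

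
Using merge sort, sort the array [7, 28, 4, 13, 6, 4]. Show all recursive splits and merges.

Merge sort trace:

Split: [7, 28, 4, 13, 6, 4] -> [7, 28, 4] and [13, 6, 4]
  Split: [7, 28, 4] -> [7] and [28, 4]
    Split: [28, 4] -> [28] and [4]
    Merge: [28] + [4] -> [4, 28]
  Merge: [7] + [4, 28] -> [4, 7, 28]
  Split: [13, 6, 4] -> [13] and [6, 4]
    Split: [6, 4] -> [6] and [4]
    Merge: [6] + [4] -> [4, 6]
  Merge: [13] + [4, 6] -> [4, 6, 13]
Merge: [4, 7, 28] + [4, 6, 13] -> [4, 4, 6, 7, 13, 28]

Final sorted array: [4, 4, 6, 7, 13, 28]

The merge sort proceeds by recursively splitting the array and merging sorted halves.
After all merges, the sorted array is [4, 4, 6, 7, 13, 28].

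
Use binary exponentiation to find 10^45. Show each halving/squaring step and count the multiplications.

Computing 10^45 by squaring (build up from 10^1; each line after the first costs one multiplication):

10^1 = 10
10^2 = (10^1)^2 = 10^2 = 100
10^4 = (10^2)^2 = 100^2 = 10000
10^5 = 10 * 10^4 = 10 * 10000 = 100000
10^10 = (10^5)^2 = 100000^2 = 10000000000
10^11 = 10 * 10^10 = 10 * 10000000000 = 100000000000
10^22 = (10^11)^2 = 100000000000^2 = 10000000000000000000000
10^44 = (10^22)^2 = 10000000000000000000000^2 = 100000000000000000000000000000000000000000000
10^45 = 10 * 10^44 = 10 * 100000000000000000000000000000000000000000000 = 1000000000000000000000000000000000000000000000

Result: 1000000000000000000000000000000000000000000000
Multiplications needed: 8 (8 lines after 10^1)

10^45 = 1000000000000000000000000000000000000000000000. Using exponentiation by squaring, this requires 8 multiplications. The key idea: if the exponent is even, square the half-power; if odd, multiply by the base once.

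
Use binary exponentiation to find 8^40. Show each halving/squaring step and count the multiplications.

Computing 8^40 by squaring (build up from 8^1; each line after the first costs one multiplication):

8^1 = 8
8^2 = (8^1)^2 = 8^2 = 64
8^4 = (8^2)^2 = 64^2 = 4096
8^5 = 8 * 8^4 = 8 * 4096 = 32768
8^10 = (8^5)^2 = 32768^2 = 1073741824
8^20 = (8^10)^2 = 1073741824^2 = 1152921504606846976
8^40 = (8^20)^2 = 1152921504606846976^2 = 1329227995784915872903807060280344576

Result: 1329227995784915872903807060280344576
Multiplications needed: 6 (6 lines after 8^1)

8^40 = 1329227995784915872903807060280344576. Using exponentiation by squaring, this requires 6 multiplications. The key idea: if the exponent is even, square the half-power; if odd, multiply by the base once.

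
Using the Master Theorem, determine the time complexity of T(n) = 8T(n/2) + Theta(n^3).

Master Theorem for T(n) = 8T(n/2) + O(n^3):

a = 8, b = 2, c = 3
log_b(a) = log_2(8) = 3.0000

Case 2: c = 3 = log_2(8) = 3.0000
T(n) = O(n^3 log n) = O(n^3 log n)

For T(n) = 8T(n/2) + O(n^3): log_2(8) = 3.0000. This is Case 2 of the Master Theorem (c = log_b(a), equal work at all levels), giving O(n^3 log n).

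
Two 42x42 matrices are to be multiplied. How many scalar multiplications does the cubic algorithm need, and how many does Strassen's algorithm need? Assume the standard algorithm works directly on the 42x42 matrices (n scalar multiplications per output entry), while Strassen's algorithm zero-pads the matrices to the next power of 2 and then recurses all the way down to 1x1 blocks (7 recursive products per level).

Matrix multiplication for 42x42 matrices:

Strassen's algorithm requires power-of-2 dimensions. Pad 42x42 to 64x64 (next power of 2).

Standard algorithm: 42^3 = 74088 multiplications
Strassen's algorithm: 7^(log2(64)) = 7^6 = 117649 multiplications
Difference: 74088 - 117649 = -43561 (Strassen uses MORE here due to padding overhead — for small or just-over-power-of-2 n, padding can outweigh the per-level savings)

Standard: 74088 multiplications (42^3). Strassen: 117649 multiplications (7^6, after padding to 64x64). Strassen reduces 8 recursive multiplications to 7 at each level.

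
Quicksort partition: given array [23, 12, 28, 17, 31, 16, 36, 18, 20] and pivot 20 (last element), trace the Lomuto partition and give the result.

Lomuto partition with pivot = 20:

Initial array: [23, 12, 28, 17, 31, 16, 36, 18, 20]

arr[0]=23 > 20: no swap
arr[1]=12 <= 20: swap with position 0, array becomes [12, 23, 28, 17, 31, 16, 36, 18, 20]
arr[2]=28 > 20: no swap
arr[3]=17 <= 20: swap with position 1, array becomes [12, 17, 28, 23, 31, 16, 36, 18, 20]
arr[4]=31 > 20: no swap
arr[5]=16 <= 20: swap with position 2, array becomes [12, 17, 16, 23, 31, 28, 36, 18, 20]
arr[6]=36 > 20: no swap
arr[7]=18 <= 20: swap with position 3, array becomes [12, 17, 16, 18, 31, 28, 36, 23, 20]

Place pivot at position 4: [12, 17, 16, 18, 20, 28, 36, 23, 31]
Pivot position: 4

After partitioning with pivot 20, the array becomes [12, 17, 16, 18, 20, 28, 36, 23, 31]. The pivot is placed at index 4. All elements to the left of the pivot are <= 20, and all elements to the right are > 20.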